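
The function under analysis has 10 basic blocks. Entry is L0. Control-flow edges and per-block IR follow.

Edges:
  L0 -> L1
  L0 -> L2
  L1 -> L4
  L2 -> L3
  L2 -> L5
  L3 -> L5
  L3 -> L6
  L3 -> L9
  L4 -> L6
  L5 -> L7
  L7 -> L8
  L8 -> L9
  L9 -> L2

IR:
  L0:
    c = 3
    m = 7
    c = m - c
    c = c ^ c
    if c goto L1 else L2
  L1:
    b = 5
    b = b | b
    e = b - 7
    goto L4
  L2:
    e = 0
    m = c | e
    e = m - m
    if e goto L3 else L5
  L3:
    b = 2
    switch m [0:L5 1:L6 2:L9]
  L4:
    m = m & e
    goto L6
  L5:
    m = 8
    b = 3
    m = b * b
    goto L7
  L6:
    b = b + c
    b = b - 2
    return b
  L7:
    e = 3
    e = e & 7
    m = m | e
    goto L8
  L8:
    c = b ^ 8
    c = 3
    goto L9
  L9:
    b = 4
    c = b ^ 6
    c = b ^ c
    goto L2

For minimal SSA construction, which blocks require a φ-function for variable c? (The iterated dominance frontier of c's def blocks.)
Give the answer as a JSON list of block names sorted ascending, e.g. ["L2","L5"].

Answer: ["L2", "L6", "L9"]

Working:
idom tree: L1←L0 L2←L0 L3←L2 L4←L1 L5←L2 L6←L0 L7←L5 L8←L7 L9←L2
Join-block Dom:
  L2: preds {L0,L9}: {L0} ∩ {L0,L2,L9} = {L0}; idom=L0
  L5: preds {L2,L3}: {L0,L2} ∩ {L0,L2,L3} = {L0,L2}; idom=L2
  L6: preds {L3,L4}: {L0,L2,L3} ∩ {L0,L1,L4} = {L0}; idom=L0
  L9: preds {L3,L8}: {L0,L2,L3} ∩ {L0,L2,L5,L7,L8} = {L0,L2}; idom=L2

DF derivation:
  L2←L0: walk · to L0
  L2←L9: walk L9→L2 to L0
  L5←L2: walk · to L2
  L5←L3: walk L3 to L2
  L6←L3: walk L3→L2 to L0
  L6←L4: walk L4→L1 to L0
  L9←L3: walk L3 to L2
  L9←L8: walk L8→L7→L5 to L2
  DF(L0)=∅
  DF(L1)={L6}
  DF(L2)={L2,L6}
  DF(L3)={L5,L6,L9}
  DF(L4)={L6}
  DF(L5)={L9}
  DF(L6)=∅
  DF(L7)={L9}
  DF(L8)={L9}
  DF(L9)={L2}

φ for c: defs {L0,L8,L9}
  DF⁺ = {L2,L6,L9}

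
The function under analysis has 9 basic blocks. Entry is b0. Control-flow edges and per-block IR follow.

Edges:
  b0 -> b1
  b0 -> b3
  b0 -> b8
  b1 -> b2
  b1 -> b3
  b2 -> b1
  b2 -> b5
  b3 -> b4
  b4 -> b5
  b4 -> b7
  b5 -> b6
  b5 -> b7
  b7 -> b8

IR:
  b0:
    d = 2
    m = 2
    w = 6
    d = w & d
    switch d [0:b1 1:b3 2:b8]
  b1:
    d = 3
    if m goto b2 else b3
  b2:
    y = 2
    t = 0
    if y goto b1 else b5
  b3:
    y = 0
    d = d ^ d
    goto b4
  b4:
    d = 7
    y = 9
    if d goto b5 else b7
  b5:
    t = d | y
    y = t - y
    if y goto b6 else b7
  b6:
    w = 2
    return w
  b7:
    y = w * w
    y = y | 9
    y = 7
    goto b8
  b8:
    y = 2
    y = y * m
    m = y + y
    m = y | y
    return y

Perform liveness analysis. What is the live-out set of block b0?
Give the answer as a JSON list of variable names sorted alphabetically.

def/use:
  b0: {d,m,w} / ∅
  b1: {d} / {m}
  b2: {t,y} / ∅
  b3: {d,y} / {d}
  b4: {d,y} / ∅
  b5: {t,y} / {d,y}
  b6: {w} / ∅
  b7: {y} / {w}
  b8: {m,y} / {m}

Backward fixpoint:
  live b0: ∅→{d,m,w}
  live b1: {m,w}→{d,m,w}
  live b2: {d,m,w}→{d,m,w,y}
  live b3: {d,m,w}→{m,w}
  live b4: {m,w}→{d,m,w,y}
  live b5: {d,m,w,y}→{m,w}
  live b6: ∅→∅
  live b7: {m,w}→{m}
  live b8: {m}→∅

live-out(b0) = ["d", "m", "w"]

Answer: ["d", "m", "w"]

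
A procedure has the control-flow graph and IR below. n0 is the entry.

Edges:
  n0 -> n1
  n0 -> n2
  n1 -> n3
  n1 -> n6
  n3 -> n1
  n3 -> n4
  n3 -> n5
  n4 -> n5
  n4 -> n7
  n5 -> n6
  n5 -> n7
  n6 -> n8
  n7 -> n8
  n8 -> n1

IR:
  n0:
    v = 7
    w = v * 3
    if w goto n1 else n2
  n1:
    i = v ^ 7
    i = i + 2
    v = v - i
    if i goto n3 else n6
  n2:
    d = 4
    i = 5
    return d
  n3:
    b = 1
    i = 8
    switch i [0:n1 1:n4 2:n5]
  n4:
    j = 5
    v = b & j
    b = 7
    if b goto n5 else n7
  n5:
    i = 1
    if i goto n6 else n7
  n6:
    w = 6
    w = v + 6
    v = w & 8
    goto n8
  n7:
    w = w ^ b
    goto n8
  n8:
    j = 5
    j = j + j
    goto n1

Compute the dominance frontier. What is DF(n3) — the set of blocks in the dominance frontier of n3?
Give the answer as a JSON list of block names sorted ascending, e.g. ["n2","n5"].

Answer: ["n1", "n6", "n8"]

Working:
idom tree: n1←n0 n2←n0 n3←n1 n4←n3 n5←n3 n6←n1 n7←n3 n8←n1
Join-block Dom:
  n1: preds {n0,n3,n8}: {n0} ∩ {n0,n1,n3} ∩ {n0,n1,n8} = {n0}; idom=n0
  n5: preds {n3,n4}: {n0,n1,n3} ∩ {n0,n1,n3,n4} = {n0,n1,n3}; idom=n3
  n6: preds {n1,n5}: {n0,n1} ∩ {n0,n1,n3,n5} = {n0,n1}; idom=n1
  n7: preds {n4,n5}: {n0,n1,n3,n4} ∩ {n0,n1,n3,n5} = {n0,n1,n3}; idom=n3
  n8: preds {n6,n7}: {n0,n1,n6} ∩ {n0,n1,n3,n7} = {n0,n1}; idom=n1

DF derivation:
  n1←n0: walk · to n0
  n1←n3: walk n3→n1 to n0
  n1←n8: walk n8→n1 to n0
  n5←n3: walk · to n3
  n5←n4: walk n4 to n3
  n6←n1: walk · to n1
  n6←n5: walk n5→n3 to n1
  n7←n4: walk n4 to n3
  n7←n5: walk n5 to n3
  n8←n6: walk n6 to n1
  n8←n7: walk n7→n3 to n1
  DF(n0)=∅
  DF(n1)={n1}
  DF(n2)=∅
  DF(n3)={n1,n6,n8}
  DF(n4)={n5,n7}
  DF(n5)={n6,n7}
  DF(n6)={n8}
  DF(n7)={n8}
  DF(n8)={n1}

DF(n3) = ["n1", "n6", "n8"]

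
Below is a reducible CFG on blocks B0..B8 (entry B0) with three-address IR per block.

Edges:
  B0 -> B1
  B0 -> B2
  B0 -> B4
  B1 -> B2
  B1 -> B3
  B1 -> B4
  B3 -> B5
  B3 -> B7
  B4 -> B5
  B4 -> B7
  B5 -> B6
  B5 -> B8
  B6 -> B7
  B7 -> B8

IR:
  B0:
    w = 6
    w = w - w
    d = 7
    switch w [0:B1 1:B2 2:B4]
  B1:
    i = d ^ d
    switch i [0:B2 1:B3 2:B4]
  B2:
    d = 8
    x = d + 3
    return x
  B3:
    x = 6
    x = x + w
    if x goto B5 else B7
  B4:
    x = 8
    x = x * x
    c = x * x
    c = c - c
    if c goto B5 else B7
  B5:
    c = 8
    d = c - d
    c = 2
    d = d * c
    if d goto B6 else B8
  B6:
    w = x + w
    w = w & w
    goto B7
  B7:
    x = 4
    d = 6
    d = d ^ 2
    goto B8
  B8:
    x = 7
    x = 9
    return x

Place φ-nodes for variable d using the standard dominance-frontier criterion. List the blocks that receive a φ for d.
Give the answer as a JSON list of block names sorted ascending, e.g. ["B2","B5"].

Answer: ["B7", "B8"]

Derivation:
idom tree: B1←B0 B2←B0 B3←B1 B4←B0 B5←B0 B6←B5 B7←B0 B8←B0
Dom∩ at merges:
  B2: preds {B0,B1}: {B0} ∩ {B0,B1} = {B0}; idom=B0
  B4: preds {B0,B1}: {B0} ∩ {B0,B1} = {B0}; idom=B0
  B5: preds {B3,B4}: {B0,B1,B3} ∩ {B0,B4} = {B0}; idom=B0
  B7: preds {B3,B4,B6}: {B0,B1,B3} ∩ {B0,B4} ∩ {B0,B5,B6} = {B0}; idom=B0
  B8: preds {B5,B7}: {B0,B5} ∩ {B0,B7} = {B0}; idom=B0

Frontier:
  B2←B0: walk · to B0
  B2←B1: walk B1 to B0
  B4←B0: walk · to B0
  B4←B1: walk B1 to B0
  B5←B3: walk B3→B1 to B0
  B5←B4: walk B4 to B0
  B7←B3: walk B3→B1 to B0
  B7←B4: walk B4 to B0
  B7←B6: walk B6→B5 to B0
  B8←B5: walk B5 to B0
  B8←B7: walk B7 to B0
  DF(B0)=∅
  DF(B1)={B2,B4,B5,B7}
  DF(B2)=∅
  DF(B3)={B5,B7}
  DF(B4)={B5,B7}
  DF(B5)={B7,B8}
  DF(B6)={B7}
  DF(B7)={B8}
  DF(B8)=∅

φ for d: defs {B0,B2,B5,B7}
  DF⁺ = {B7,B8}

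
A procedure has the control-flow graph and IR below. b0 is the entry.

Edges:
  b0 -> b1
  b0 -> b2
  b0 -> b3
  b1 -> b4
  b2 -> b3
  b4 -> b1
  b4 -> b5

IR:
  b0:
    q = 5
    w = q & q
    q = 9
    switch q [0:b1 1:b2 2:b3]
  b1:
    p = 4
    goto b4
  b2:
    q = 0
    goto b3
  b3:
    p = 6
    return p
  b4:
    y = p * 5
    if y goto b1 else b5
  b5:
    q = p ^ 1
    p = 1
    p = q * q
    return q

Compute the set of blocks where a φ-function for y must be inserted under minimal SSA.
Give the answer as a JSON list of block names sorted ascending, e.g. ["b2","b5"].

Answer: ["b1"]

Working:
idom tree: b1←b0 b2←b0 b3←b0 b4←b1 b5←b4
Dom∩ at merges:
  b1: preds {b0,b4}: {b0} ∩ {b0,b1,b4} = {b0}; idom=b0
  b3: preds {b0,b2}: {b0} ∩ {b0,b2} = {b0}; idom=b0

DF derivation:
  join b1 pred b0: · stop@b0
  join b1 pred b4: b4→b1 stop@b0
  join b3 pred b0: · stop@b0
  join b3 pred b2: b2 stop@b0
  DF(b0)=∅
  DF(b1)={b1}
  DF(b2)={b3}
  DF(b3)=∅
  DF(b4)={b1}
  DF(b5)=∅

φ for y: defs {b4}
  DF⁺ = {b1}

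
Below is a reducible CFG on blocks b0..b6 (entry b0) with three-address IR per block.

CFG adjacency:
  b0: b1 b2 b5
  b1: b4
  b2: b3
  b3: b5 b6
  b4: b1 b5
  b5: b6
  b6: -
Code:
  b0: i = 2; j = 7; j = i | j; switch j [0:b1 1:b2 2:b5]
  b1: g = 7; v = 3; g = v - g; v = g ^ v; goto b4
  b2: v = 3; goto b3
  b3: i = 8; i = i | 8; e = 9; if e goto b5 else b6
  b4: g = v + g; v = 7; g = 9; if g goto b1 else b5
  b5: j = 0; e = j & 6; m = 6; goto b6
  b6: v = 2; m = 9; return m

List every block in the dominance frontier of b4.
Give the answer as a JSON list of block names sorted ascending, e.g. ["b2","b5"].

idom tree: b1←b0 b2←b0 b3←b2 b4←b1 b5←b0 b6←b0
Dom∩ at merges:
  b1: preds {b0,b4}: {b0} ∩ {b0,b1,b4} = {b0}; idom=b0
  b5: preds {b0,b3,b4}: {b0} ∩ {b0,b2,b3} ∩ {b0,b1,b4} = {b0}; idom=b0
  b6: preds {b3,b5}: {b0,b2,b3} ∩ {b0,b5} = {b0}; idom=b0

Frontier:
  b1←b0: walk · to b0
  b1←b4: walk b4→b1 to b0
  b5←b0: walk · to b0
  b5←b3: walk b3→b2 to b0
  b5←b4: walk b4→b1 to b0
  b6←b3: walk b3→b2 to b0
  b6←b5: walk b5 to b0
  b0 → ∅
  b1 → {b1,b5}
  b2 → {b5,b6}
  b3 → {b5,b6}
  b4 → {b1,b5}
  b5 → {b6}
  b6 → ∅

DF(b4) = ["b1", "b5"]

Answer: ["b1", "b5"]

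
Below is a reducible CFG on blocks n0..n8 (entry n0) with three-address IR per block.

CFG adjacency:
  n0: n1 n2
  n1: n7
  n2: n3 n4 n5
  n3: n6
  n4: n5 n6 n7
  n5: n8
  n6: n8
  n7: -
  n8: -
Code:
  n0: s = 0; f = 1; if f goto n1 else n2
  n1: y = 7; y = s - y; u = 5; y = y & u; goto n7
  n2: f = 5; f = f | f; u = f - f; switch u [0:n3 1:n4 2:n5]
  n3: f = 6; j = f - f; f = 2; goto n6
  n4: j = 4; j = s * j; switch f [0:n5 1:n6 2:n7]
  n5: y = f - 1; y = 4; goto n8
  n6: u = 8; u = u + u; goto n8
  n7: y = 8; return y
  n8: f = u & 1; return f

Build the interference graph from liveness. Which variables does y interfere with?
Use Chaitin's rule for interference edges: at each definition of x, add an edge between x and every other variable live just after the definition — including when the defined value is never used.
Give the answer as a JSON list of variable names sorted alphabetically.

def/use:
  n0 def {f,s} use ∅
  n1 def {u,y} use {s}
  n2 def {f,u} use ∅
  n3 def {f,j} use ∅
  n4 def {j} use {f,s}
  n5 def {y} use {f}
  n6 def {u} use ∅
  n7 def {y} use ∅
  n8 def {f} use {u}

Liveness:
  n0 li=∅ lo={s}
  n1 li={s} lo=∅
  n2 li={s} lo={f,s,u}
  n3 li=∅ lo=∅
  n4 li={f,s,u} lo={f,u}
  n5 li={f,u} lo={u}
  n6 li=∅ lo={u}
  n7 li=∅ lo=∅
  n8 li={u} lo=∅

Conflict graph:
  f↔{j,s,u}
  j↔{f,s,u}
  s↔{f,j,u,y}
  u↔{f,j,s,y}
  y↔{s,u}

N(y) = ["s", "u"]

Answer: ["s", "u"]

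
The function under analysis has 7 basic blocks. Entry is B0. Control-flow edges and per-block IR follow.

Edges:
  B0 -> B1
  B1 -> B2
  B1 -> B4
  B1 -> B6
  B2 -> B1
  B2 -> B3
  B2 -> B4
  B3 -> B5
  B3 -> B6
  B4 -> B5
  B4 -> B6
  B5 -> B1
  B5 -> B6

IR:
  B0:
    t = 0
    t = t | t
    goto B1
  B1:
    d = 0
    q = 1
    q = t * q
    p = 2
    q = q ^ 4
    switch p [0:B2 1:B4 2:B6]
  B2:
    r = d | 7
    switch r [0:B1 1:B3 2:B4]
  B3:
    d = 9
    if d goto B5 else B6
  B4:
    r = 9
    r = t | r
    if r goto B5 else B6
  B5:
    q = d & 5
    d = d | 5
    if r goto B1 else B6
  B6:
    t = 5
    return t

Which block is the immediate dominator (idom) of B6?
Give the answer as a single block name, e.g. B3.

idom tree: B1←B0 B2←B1 B3←B2 B4←B1 B5←B1 B6←B1
Dom at joins:
  B1: preds {B0,B2,B5}: {B0} ∩ {B0,B1,B2} ∩ {B0,B1,B5} = {B0}; idom=B0
  B4: preds {B1,B2}: {B0,B1} ∩ {B0,B1,B2} = {B0,B1}; idom=B1
  B5: preds {B3,B4}: {B0,B1,B2,B3} ∩ {B0,B1,B4} = {B0,B1}; idom=B1
  B6: preds {B1,B3,B4,B5}: {B0,B1} ∩ {B0,B1,B2,B3} ∩ {B0,B1,B4} ∩ {B0,B1,B5} = {B0,B1}; idom=B1

idom(B6) = B1

Answer: B1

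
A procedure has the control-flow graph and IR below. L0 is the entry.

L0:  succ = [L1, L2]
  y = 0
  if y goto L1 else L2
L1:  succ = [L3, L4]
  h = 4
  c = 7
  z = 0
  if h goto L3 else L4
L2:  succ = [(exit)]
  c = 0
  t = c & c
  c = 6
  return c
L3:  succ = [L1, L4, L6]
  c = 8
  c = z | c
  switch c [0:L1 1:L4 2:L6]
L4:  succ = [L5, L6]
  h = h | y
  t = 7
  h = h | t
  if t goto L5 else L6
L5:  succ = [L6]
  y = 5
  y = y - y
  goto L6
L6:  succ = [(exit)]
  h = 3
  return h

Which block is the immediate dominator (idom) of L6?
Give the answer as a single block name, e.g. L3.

idom tree: L1←L0 L2←L0 L3←L1 L4←L1 L5←L4 L6←L1
Dom∩ at merges:
  L1: preds {L0,L3}: {L0} ∩ {L0,L1,L3} = {L0}; idom=L0
  L4: preds {L1,L3}: {L0,L1} ∩ {L0,L1,L3} = {L0,L1}; idom=L1
  L6: preds {L3,L4,L5}: {L0,L1,L3} ∩ {L0,L1,L4} ∩ {L0,L1,L4,L5} = {L0,L1}; idom=L1

idom(L6) = L1

Answer: L1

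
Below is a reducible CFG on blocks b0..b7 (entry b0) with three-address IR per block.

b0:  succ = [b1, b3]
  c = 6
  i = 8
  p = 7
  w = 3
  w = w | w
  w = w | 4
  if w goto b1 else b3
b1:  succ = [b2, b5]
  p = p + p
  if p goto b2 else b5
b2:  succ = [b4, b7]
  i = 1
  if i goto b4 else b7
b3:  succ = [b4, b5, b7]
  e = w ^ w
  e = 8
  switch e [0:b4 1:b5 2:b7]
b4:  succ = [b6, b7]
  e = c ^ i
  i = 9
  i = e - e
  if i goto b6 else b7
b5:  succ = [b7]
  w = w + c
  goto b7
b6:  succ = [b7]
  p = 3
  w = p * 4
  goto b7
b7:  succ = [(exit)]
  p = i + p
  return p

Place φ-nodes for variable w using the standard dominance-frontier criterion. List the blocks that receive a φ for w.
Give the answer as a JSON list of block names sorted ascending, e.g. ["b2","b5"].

idom tree: b1←b0 b2←b1 b3←b0 b4←b0 b5←b0 b6←b4 b7←b0
Join-block Dom:
  b4: preds {b2,b3}: {b0,b1,b2} ∩ {b0,b3} = {b0}; idom=b0
  b5: preds {b1,b3}: {b0,b1} ∩ {b0,b3} = {b0}; idom=b0
  b7: preds {b2,b3,b4,b5,b6}: {b0,b1,b2} ∩ {b0,b3} ∩ {b0,b4} ∩ {b0,b5} ∩ {b0,b4,b6} = {b0}; idom=b0

DF walk-up:
  b4←b2: walk b2→b1 to b0
  b4←b3: walk b3 to b0
  b5←b1: walk b1 to b0
  b5←b3: walk b3 to b0
  b7←b2: walk b2→b1 to b0
  b7←b3: walk b3 to b0
  b7←b4: walk b4 to b0
  b7←b5: walk b5 to b0
  b7←b6: walk b6→b4 to b0
  b0 → ∅
  b1 → {b4,b5,b7}
  b2 → {b4,b7}
  b3 → {b4,b5,b7}
  b4 → {b7}
  b5 → {b7}
  b6 → {b7}
  b7 → ∅

φ for w: defs {b0,b5,b6}
  DF⁺ = {b7}

Answer: ["b7"]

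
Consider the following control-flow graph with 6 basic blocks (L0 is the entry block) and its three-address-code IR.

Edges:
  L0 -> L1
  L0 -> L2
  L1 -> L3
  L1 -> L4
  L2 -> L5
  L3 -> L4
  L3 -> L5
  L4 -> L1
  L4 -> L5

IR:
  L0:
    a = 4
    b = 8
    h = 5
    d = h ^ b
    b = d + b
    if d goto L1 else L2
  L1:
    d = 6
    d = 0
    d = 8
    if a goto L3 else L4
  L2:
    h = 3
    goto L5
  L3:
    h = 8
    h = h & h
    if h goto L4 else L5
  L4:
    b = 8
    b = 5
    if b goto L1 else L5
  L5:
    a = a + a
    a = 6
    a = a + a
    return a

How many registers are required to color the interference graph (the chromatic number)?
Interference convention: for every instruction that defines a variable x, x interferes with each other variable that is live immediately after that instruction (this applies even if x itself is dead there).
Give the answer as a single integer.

Per-block:
  L0: def={a,b,d,h} ue=∅
  L1: def={d} ue={a}
  L2: def={h} ue=∅
  L3: def={h} ue=∅
  L4: def={b} ue=∅
  L5: def={a} ue={a}

Live sets:
  live L0: ∅→{a}
  live L1: {a}→{a}
  live L2: {a}→{a}
  live L3: {a}→{a}
  live L4: {a}→{a}
  live L5: {a}→∅

Conflict graph:
  a: {b,d,h}
  b: {a,d,h}
  d: {a,b}
  h: {a,b}

Chromatic number:
  {a,b,d} pairwise interfere (3-clique) ⇒ χ ≥ 3
  3-colouring: R0={a}  R1={b}  R2={d,h}
  χ = 3

Answer: 3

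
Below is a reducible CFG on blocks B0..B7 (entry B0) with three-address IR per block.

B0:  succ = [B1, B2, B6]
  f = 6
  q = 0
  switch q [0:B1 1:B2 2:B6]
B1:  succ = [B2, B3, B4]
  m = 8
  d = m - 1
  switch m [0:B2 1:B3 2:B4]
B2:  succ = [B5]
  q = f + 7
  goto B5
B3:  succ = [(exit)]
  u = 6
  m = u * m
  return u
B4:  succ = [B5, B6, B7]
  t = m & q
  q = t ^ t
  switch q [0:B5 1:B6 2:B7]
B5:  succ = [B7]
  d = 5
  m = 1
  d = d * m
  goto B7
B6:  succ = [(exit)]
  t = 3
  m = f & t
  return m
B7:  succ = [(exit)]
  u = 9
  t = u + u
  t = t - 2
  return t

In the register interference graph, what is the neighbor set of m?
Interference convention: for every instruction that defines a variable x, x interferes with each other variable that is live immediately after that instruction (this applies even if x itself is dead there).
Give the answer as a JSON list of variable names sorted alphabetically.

Answer: ["d", "f", "q", "u"]

Analysis:
def/use:
  B0 def {f,q} use ∅
  B1 def {d,m} use ∅
  B2 def {q} use {f}
  B3 def {m,u} use {m}
  B4 def {q,t} use {m,q}
  B5 def {d,m} use ∅
  B6 def {m,t} use {f}
  B7 def {t,u} use ∅

Liveness:
  B0 li=∅ lo={f,q}
  B1 li={f,q} lo={f,m,q}
  B2 li={f} lo=∅
  B3 li={m} lo=∅
  B4 li={f,m,q} lo={f}
  B5 li=∅ lo=∅
  B6 li={f} lo=∅
  B7 li=∅ lo=∅

Conflict graph:
  d↔{f,m,q}
  f↔{d,m,q,t}
  m↔{d,f,q,u}
  q↔{d,f,m}
  t↔{f}
  u↔{m}

N(m) = ["d", "f", "q", "u"]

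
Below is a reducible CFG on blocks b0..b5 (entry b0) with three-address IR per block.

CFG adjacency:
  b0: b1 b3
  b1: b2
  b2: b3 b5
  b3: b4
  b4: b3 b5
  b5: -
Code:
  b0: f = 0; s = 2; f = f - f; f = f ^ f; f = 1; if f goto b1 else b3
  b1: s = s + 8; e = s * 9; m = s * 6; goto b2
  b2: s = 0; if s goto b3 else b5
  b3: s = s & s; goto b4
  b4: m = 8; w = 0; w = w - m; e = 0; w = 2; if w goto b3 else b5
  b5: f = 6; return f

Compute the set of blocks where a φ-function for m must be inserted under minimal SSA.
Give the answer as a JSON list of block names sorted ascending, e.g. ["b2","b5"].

Answer: ["b3", "b5"]

Working:
idom tree: b1←b0 b2←b1 b3←b0 b4←b3 b5←b0
Dom at joins:
  b3: preds {b0,b2,b4}: {b0} ∩ {b0,b1,b2} ∩ {b0,b3,b4} = {b0}; idom=b0
  b5: preds {b2,b4}: {b0,b1,b2} ∩ {b0,b3,b4} = {b0}; idom=b0

Frontier:
  join b3 pred b0: · stop@b0
  join b3 pred b2: b2→b1 stop@b0
  join b3 pred b4: b4→b3 stop@b0
  join b5 pred b2: b2→b1 stop@b0
  join b5 pred b4: b4→b3 stop@b0
  b0: DF=∅
  b1: DF={b3,b5}
  b2: DF={b3,b5}
  b3: DF={b3,b5}
  b4: DF={b3,b5}
  b5: DF=∅

φ for m: defs {b1,b4}
  DF⁺ = {b3,b5}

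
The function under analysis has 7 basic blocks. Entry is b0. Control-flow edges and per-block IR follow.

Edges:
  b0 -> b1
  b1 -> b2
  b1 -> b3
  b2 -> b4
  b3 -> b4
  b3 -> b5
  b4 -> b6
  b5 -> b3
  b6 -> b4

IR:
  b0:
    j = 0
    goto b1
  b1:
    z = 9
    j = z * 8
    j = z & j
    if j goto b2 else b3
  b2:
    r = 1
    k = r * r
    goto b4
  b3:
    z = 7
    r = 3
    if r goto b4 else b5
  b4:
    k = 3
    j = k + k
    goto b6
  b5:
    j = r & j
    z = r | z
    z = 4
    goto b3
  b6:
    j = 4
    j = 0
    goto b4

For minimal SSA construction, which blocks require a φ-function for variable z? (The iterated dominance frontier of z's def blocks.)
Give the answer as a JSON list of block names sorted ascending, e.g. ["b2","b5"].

Answer: ["b3", "b4"]

Derivation:
idom tree: b1←b0 b2←b1 b3←b1 b4←b1 b5←b3 b6←b4
Dom∩ at merges:
  b3: preds {b1,b5}: {b0,b1} ∩ {b0,b1,b3,b5} = {b0,b1}; idom=b1
  b4: preds {b2,b3,b6}: {b0,b1,b2} ∩ {b0,b1,b3} ∩ {b0,b1,b4,b6} = {b0,b1}; idom=b1

DF derivation:
  join b3 pred b1: · stop@b1
  join b3 pred b5: b5→b3 stop@b1
  join b4 pred b2: b2 stop@b1
  join b4 pred b3: b3 stop@b1
  join b4 pred b6: b6→b4 stop@b1
  b0 → ∅
  b1 → ∅
  b2 → {b4}
  b3 → {b3,b4}
  b4 → {b4}
  b5 → {b3}
  b6 → {b4}

φ for z: defs {b1,b3,b5}
  DF⁺ = {b3,b4}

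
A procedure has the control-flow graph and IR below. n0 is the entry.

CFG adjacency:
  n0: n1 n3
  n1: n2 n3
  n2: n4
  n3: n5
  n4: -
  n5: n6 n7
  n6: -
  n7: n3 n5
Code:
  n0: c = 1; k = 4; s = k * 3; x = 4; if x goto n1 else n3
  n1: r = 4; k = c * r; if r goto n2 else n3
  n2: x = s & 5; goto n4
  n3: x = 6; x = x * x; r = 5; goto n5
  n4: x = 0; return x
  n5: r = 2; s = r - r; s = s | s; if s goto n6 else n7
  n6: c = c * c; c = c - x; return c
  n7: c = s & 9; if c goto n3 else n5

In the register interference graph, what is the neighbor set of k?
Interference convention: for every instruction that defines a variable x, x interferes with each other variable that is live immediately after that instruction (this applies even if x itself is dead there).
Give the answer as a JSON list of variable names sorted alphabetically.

Answer: ["c", "r", "s"]

Working:
def/use:
  n0: def={c,k,s,x} ue=∅
  n1: def={k,r} ue={c}
  n2: def={x} ue={s}
  n3: def={r,x} ue=∅
  n4: def={x} ue=∅
  n5: def={r,s} ue=∅
  n6: def={c} ue={c,x}
  n7: def={c} ue={s}

Backward fixpoint:
  n0: in=∅ out={c,s}
  n1: in={c,s} out={c,s}
  n2: in={s} out=∅
  n3: in={c} out={c,x}
  n4: in=∅ out=∅
  n5: in={c,x} out={c,s,x}
  n6: in={c,x} out=∅
  n7: in={s,x} out={c,x}

Interference:
  c↔{k,r,s,x}
  k↔{c,r,s}
  r↔{c,k,s,x}
  s↔{c,k,r,x}
  x↔{c,r,s}

N(k) = ["c", "r", "s"]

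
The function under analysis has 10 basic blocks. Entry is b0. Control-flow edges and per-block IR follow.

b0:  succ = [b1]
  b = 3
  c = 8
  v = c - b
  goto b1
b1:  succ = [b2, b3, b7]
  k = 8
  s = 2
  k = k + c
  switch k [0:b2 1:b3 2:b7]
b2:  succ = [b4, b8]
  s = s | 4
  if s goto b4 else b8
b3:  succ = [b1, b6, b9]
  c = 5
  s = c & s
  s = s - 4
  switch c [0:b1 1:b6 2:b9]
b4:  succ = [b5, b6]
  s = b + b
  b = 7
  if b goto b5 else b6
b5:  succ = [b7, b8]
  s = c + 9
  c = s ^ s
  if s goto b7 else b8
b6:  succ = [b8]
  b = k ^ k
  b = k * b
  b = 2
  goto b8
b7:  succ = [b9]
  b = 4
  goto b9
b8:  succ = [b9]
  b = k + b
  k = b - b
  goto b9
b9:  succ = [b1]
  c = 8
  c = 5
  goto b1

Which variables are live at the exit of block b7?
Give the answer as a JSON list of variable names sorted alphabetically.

def/use:
  b0: {b,c,v} / ∅
  b1: {k,s} / {c}
  b2: {s} / {s}
  b3: {c,s} / {s}
  b4: {b,s} / {b}
  b5: {c,s} / {c}
  b6: {b} / {k}
  b7: {b} / ∅
  b8: {b,k} / {b,k}
  b9: {c} / ∅

Liveness:
  b0 li=∅ lo={b,c}
  b1 li={b,c} lo={b,c,k,s}
  b2 li={b,c,k,s} lo={b,c,k}
  b3 li={b,k,s} lo={b,c,k}
  b4 li={b,c,k} lo={b,c,k}
  b5 li={b,c,k} lo={b,k}
  b6 li={k} lo={b,k}
  b7 li=∅ lo={b}
  b8 li={b,k} lo={b}
  b9 li={b} lo={b,c}

live-out(b7) = ["b"]

Answer: ["b"]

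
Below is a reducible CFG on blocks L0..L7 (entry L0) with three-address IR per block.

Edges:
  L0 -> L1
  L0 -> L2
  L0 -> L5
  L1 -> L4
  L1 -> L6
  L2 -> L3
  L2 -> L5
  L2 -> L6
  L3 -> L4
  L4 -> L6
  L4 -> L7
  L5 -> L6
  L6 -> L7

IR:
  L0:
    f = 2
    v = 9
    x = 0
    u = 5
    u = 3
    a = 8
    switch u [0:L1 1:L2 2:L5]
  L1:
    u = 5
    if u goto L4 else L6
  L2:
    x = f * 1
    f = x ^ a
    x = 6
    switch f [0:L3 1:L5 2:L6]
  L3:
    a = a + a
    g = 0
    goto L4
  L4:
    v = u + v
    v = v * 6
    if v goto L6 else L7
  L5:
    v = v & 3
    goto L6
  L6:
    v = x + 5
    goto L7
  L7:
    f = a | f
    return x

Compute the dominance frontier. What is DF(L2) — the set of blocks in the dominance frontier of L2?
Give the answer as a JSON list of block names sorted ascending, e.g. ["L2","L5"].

Answer: ["L4", "L5", "L6"]

Analysis:
idom tree: L1←L0 L2←L0 L3←L2 L4←L0 L5←L0 L6←L0 L7←L0
Dom at joins:
  L4: preds {L1,L3}: {L0,L1} ∩ {L0,L2,L3} = {L0}; idom=L0
  L5: preds {L0,L2}: {L0} ∩ {L0,L2} = {L0}; idom=L0
  L6: preds {L1,L2,L4,L5}: {L0,L1} ∩ {L0,L2} ∩ {L0,L4} ∩ {L0,L5} = {L0}; idom=L0
  L7: preds {L4,L6}: {L0,L4} ∩ {L0,L6} = {L0}; idom=L0

DF derivation:
  join L4 pred L1: L1 stop@L0
  join L4 pred L3: L3→L2 stop@L0
  join L5 pred L0: · stop@L0
  join L5 pred L2: L2 stop@L0
  join L6 pred L1: L1 stop@L0
  join L6 pred L2: L2 stop@L0
  join L6 pred L4: L4 stop@L0
  join L6 pred L5: L5 stop@L0
  join L7 pred L4: L4 stop@L0
  join L7 pred L6: L6 stop@L0
  DF(L0)=∅
  DF(L1)={L4,L6}
  DF(L2)={L4,L5,L6}
  DF(L3)={L4}
  DF(L4)={L6,L7}
  DF(L5)={L6}
  DF(L6)={L7}
  DF(L7)=∅

DF(L2) = ["L4", "L5", "L6"]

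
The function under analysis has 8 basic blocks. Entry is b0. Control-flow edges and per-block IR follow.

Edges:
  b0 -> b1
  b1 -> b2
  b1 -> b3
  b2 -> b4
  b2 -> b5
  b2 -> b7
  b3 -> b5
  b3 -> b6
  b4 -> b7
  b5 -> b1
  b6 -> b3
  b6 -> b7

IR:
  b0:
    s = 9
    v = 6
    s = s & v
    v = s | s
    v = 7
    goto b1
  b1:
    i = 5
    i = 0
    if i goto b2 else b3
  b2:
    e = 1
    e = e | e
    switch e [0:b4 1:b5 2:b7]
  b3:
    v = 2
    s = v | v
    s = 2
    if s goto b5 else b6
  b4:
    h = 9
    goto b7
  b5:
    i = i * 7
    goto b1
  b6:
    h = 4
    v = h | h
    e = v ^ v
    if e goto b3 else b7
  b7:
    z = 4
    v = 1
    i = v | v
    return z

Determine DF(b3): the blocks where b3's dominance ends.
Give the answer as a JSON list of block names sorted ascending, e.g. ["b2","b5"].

idom tree: b1←b0 b2←b1 b3←b1 b4←b2 b5←b1 b6←b3 b7←b1
Dom at joins:
  b1: preds {b0,b5}: {b0} ∩ {b0,b1,b5} = {b0}; idom=b0
  b3: preds {b1,b6}: {b0,b1} ∩ {b0,b1,b3,b6} = {b0,b1}; idom=b1
  b5: preds {b2,b3}: {b0,b1,b2} ∩ {b0,b1,b3} = {b0,b1}; idom=b1
  b7: preds {b2,b4,b6}: {b0,b1,b2} ∩ {b0,b1,b2,b4} ∩ {b0,b1,b3,b6} = {b0,b1}; idom=b1

Frontier:
  b1←b0: walk · to b0
  b1←b5: walk b5→b1 to b0
  b3←b1: walk · to b1
  b3←b6: walk b6→b3 to b1
  b5←b2: walk b2 to b1
  b5←b3: walk b3 to b1
  b7←b2: walk b2 to b1
  b7←b4: walk b4→b2 to b1
  b7←b6: walk b6→b3 to b1
  b0 → ∅
  b1 → {b1}
  b2 → {b5,b7}
  b3 → {b3,b5,b7}
  b4 → {b7}
  b5 → {b1}
  b6 → {b3,b7}
  b7 → ∅

DF(b3) = ["b3", "b5", "b7"]

Answer: ["b3", "b5", "b7"]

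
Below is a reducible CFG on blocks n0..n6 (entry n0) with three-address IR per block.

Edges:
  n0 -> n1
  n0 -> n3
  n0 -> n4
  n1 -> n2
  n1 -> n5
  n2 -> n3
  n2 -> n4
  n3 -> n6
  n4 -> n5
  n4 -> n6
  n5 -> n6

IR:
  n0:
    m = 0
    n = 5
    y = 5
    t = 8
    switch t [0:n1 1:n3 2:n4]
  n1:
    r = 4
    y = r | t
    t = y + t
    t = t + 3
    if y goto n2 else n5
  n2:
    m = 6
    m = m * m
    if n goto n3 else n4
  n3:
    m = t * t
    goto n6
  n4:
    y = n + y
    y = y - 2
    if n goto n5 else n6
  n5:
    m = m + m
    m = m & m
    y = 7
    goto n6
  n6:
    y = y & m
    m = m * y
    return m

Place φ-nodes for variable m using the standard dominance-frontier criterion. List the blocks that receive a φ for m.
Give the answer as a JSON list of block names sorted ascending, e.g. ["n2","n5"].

Answer: ["n3", "n4", "n5", "n6"]

Derivation:
idom tree: n1←n0 n2←n1 n3←n0 n4←n0 n5←n0 n6←n0
Dom∩ at merges:
  n3: preds {n0,n2}: {n0} ∩ {n0,n1,n2} = {n0}; idom=n0
  n4: preds {n0,n2}: {n0} ∩ {n0,n1,n2} = {n0}; idom=n0
  n5: preds {n1,n4}: {n0,n1} ∩ {n0,n4} = {n0}; idom=n0
  n6: preds {n3,n4,n5}: {n0,n3} ∩ {n0,n4} ∩ {n0,n5} = {n0}; idom=n0

Frontier:
  n3←n0: walk · to n0
  n3←n2: walk n2→n1 to n0
  n4←n0: walk · to n0
  n4←n2: walk n2→n1 to n0
  n5←n1: walk n1 to n0
  n5←n4: walk n4 to n0
  n6←n3: walk n3 to n0
  n6←n4: walk n4 to n0
  n6←n5: walk n5 to n0
  n0 → ∅
  n1 → {n3,n4,n5}
  n2 → {n3,n4}
  n3 → {n6}
  n4 → {n5,n6}
  n5 → {n6}
  n6 → ∅

φ for m: defs {n0,n2,n3,n5,n6}
  DF⁺ = {n3,n4,n5,n6}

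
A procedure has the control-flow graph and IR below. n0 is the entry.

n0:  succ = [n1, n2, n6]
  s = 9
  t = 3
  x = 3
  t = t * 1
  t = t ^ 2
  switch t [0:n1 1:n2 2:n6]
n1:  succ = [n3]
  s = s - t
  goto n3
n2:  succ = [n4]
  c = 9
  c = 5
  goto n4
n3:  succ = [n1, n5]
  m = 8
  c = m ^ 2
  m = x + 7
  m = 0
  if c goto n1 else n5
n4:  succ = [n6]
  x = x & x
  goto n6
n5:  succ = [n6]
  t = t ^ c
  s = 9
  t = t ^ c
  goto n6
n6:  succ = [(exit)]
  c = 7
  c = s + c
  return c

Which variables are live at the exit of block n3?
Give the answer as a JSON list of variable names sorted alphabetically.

Answer: ["c", "s", "t", "x"]

Derivation:
Block summaries:
  n0 def {s,t,x} use ∅
  n1 def {s} use {s,t}
  n2 def {c} use ∅
  n3 def {c,m} use {x}
  n4 def {x} use {x}
  n5 def {s,t} use {c,t}
  n6 def {c} use {s}

Backward fixpoint:
  n0: in=∅ out={s,t,x}
  n1: in={s,t,x} out={s,t,x}
  n2: in={s,x} out={s,x}
  n3: in={s,t,x} out={c,s,t,x}
  n4: in={s,x} out={s}
  n5: in={c,t} out={s}
  n6: in={s} out=∅

live-out(n3) = ["c", "s", "t", "x"]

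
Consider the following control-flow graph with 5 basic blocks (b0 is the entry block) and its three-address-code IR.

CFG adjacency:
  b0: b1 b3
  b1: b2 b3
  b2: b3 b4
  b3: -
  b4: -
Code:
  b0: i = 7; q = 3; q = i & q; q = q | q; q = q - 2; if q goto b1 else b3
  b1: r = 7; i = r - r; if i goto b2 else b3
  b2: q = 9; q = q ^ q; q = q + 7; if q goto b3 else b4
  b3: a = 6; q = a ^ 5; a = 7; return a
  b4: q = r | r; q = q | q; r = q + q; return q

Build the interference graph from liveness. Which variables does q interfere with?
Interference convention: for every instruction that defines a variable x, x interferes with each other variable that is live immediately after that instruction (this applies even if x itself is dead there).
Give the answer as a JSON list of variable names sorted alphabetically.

Answer: ["i", "r"]

Derivation:
Block summaries:
  b0: def={i,q} ue=∅
  b1: def={i,r} ue=∅
  b2: def={q} ue=∅
  b3: def={a,q} ue=∅
  b4: def={q,r} ue={r}

Backward fixpoint:
  live b0: ∅→∅
  live b1: ∅→{r}
  live b2: {r}→{r}
  live b3: ∅→∅
  live b4: {r}→∅

Conflict graph:
  a: ∅
  i: {q,r}
  q: {i,r}
  r: {i,q}

N(q) = ["i", "r"]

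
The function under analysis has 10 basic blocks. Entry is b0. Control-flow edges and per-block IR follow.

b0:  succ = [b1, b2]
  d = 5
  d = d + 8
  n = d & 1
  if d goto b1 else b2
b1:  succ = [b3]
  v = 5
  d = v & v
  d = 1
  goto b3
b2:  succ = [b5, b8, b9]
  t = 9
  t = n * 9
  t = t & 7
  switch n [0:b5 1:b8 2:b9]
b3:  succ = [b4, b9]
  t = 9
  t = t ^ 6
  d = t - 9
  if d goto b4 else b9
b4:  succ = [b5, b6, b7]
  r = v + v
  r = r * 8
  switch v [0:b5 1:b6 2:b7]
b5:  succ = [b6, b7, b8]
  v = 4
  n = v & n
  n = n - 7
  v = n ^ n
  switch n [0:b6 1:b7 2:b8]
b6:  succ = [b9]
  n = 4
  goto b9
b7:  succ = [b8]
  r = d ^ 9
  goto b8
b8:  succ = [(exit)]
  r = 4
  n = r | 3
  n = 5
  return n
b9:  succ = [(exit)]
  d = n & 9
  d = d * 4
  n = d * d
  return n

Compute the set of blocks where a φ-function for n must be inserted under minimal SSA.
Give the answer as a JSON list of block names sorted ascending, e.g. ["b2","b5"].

idom tree: b1←b0 b2←b0 b3←b1 b4←b3 b5←b0 b6←b0 b7←b0 b8←b0 b9←b0
Join-block Dom:
  b5: preds {b2,b4}: {b0,b2} ∩ {b0,b1,b3,b4} = {b0}; idom=b0
  b6: preds {b4,b5}: {b0,b1,b3,b4} ∩ {b0,b5} = {b0}; idom=b0
  b7: preds {b4,b5}: {b0,b1,b3,b4} ∩ {b0,b5} = {b0}; idom=b0
  b8: preds {b2,b5,b7}: {b0,b2} ∩ {b0,b5} ∩ {b0,b7} = {b0}; idom=b0
  b9: preds {b2,b3,b6}: {b0,b2} ∩ {b0,b1,b3} ∩ {b0,b6} = {b0}; idom=b0

Frontier:
  join b5 pred b2: b2 stop@b0
  join b5 pred b4: b4→b3→b1 stop@b0
  join b6 pred b4: b4→b3→b1 stop@b0
  join b6 pred b5: b5 stop@b0
  join b7 pred b4: b4→b3→b1 stop@b0
  join b7 pred b5: b5 stop@b0
  join b8 pred b2: b2 stop@b0
  join b8 pred b5: b5 stop@b0
  join b8 pred b7: b7 stop@b0
  join b9 pred b2: b2 stop@b0
  join b9 pred b3: b3→b1 stop@b0
  join b9 pred b6: b6 stop@b0
  b0: DF=∅
  b1: DF={b5,b6,b7,b9}
  b2: DF={b5,b8,b9}
  b3: DF={b5,b6,b7,b9}
  b4: DF={b5,b6,b7}
  b5: DF={b6,b7,b8}
  b6: DF={b9}
  b7: DF={b8}
  b8: DF=∅
  b9: DF=∅

φ for n: defs {b0,b5,b6,b8,b9}
  DF⁺ = {b6,b7,b8,b9}

Answer: ["b6", "b7", "b8", "b9"]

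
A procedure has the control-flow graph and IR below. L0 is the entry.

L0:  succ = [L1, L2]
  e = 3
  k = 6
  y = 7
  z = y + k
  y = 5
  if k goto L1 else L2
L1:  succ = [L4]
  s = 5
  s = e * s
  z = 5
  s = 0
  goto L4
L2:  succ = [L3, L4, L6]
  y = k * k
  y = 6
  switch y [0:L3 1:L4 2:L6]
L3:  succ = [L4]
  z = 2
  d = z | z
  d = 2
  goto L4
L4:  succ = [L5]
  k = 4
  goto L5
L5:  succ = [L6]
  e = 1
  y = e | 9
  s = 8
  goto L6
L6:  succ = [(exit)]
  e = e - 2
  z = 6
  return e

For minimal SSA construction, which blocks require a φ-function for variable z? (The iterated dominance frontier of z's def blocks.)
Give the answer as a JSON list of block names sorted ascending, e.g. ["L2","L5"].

Answer: ["L4", "L6"]

Working:
idom tree: L1←L0 L2←L0 L3←L2 L4←L0 L5←L4 L6←L0
Dom at joins:
  L4: preds {L1,L2,L3}: {L0,L1} ∩ {L0,L2} ∩ {L0,L2,L3} = {L0}; idom=L0
  L6: preds {L2,L5}: {L0,L2} ∩ {L0,L4,L5} = {L0}; idom=L0

DF derivation:
  join L4 pred L1: L1 stop@L0
  join L4 pred L2: L2 stop@L0
  join L4 pred L3: L3→L2 stop@L0
  join L6 pred L2: L2 stop@L0
  join L6 pred L5: L5→L4 stop@L0
  L0 → ∅
  L1 → {L4}
  L2 → {L4,L6}
  L3 → {L4}
  L4 → {L6}
  L5 → {L6}
  L6 → ∅

φ for z: defs {L0,L1,L3,L6}
  DF⁺ = {L4,L6}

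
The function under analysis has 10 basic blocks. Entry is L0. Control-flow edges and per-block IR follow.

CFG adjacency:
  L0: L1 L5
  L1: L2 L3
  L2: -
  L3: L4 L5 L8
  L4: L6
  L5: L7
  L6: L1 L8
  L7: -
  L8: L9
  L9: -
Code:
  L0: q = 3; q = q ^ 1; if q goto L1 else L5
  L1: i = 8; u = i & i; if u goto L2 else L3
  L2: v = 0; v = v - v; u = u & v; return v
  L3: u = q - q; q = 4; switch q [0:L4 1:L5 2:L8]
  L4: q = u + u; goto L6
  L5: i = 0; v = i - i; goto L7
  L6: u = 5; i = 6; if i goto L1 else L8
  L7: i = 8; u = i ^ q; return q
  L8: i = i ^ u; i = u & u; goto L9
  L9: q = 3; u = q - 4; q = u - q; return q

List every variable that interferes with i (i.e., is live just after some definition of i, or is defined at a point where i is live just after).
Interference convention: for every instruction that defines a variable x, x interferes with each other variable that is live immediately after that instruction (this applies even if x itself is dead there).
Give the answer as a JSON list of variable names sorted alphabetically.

Answer: ["q", "u"]

Derivation:
def/use:
  L0: {q} / ∅
  L1: {i,u} / ∅
  L2: {u,v} / {u}
  L3: {q,u} / {q}
  L4: {q} / {u}
  L5: {i,v} / ∅
  L6: {i,u} / ∅
  L7: {i,u} / {q}
  L8: {i} / {i,u}
  L9: {q,u} / ∅

Liveness:
  L0: in=∅ out={q}
  L1: in={q} out={i,q,u}
  L2: in={u} out=∅
  L3: in={i,q} out={i,q,u}
  L4: in={u} out={q}
  L5: in={q} out={q}
  L6: in={q} out={i,q,u}
  L7: in={q} out=∅
  L8: in={i,u} out=∅
  L9: in=∅ out=∅

Interfere edges:
  i↔{q,u}
  q↔{i,u,v}
  u↔{i,q,v}
  v↔{q,u}

N(i) = ["q", "u"]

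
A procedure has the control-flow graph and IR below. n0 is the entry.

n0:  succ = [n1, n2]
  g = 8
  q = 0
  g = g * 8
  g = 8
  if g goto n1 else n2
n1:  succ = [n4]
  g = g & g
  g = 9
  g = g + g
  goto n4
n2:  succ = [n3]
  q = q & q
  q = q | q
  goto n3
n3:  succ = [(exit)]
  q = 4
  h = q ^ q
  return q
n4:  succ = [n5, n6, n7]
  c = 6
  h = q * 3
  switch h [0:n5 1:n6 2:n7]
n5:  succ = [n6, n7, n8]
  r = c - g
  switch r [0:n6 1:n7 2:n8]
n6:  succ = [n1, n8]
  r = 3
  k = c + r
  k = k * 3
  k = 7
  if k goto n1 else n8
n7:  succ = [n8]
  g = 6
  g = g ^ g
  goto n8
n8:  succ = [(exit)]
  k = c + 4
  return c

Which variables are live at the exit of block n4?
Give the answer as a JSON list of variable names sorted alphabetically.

Answer: ["c", "g", "q"]

Analysis:
def/use:
  n0: def={g,q} ue=∅
  n1: def={g} ue={g}
  n2: def={q} ue={q}
  n3: def={h,q} ue=∅
  n4: def={c,h} ue={q}
  n5: def={r} ue={c,g}
  n6: def={k,r} ue={c}
  n7: def={g} ue=∅
  n8: def={k} ue={c}

Backward fixpoint:
  n0: in=∅ out={g,q}
  n1: in={g,q} out={g,q}
  n2: in={q} out=∅
  n3: in=∅ out=∅
  n4: in={g,q} out={c,g,q}
  n5: in={c,g,q} out={c,g,q}
  n6: in={c,g,q} out={c,g,q}
  n7: in={c} out={c}
  n8: in={c} out=∅

live-out(n4) = ["c", "g", "q"]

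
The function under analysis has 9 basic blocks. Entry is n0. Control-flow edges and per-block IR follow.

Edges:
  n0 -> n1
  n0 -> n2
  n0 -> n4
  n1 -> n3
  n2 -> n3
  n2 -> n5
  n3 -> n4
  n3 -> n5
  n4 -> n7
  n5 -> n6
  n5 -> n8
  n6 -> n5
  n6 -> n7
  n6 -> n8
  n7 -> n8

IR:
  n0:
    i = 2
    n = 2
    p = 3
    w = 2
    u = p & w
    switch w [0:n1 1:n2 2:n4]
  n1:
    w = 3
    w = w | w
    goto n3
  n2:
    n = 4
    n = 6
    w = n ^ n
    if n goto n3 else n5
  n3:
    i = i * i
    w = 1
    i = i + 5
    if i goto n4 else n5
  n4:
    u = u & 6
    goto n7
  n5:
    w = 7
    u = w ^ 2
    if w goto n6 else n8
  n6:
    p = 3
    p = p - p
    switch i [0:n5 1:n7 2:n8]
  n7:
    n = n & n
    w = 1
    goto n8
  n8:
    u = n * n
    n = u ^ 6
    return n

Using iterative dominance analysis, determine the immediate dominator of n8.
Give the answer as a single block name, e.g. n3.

idom tree: n1←n0 n2←n0 n3←n0 n4←n0 n5←n0 n6←n5 n7←n0 n8←n0
Dom at joins:
  n3: preds {n1,n2}: {n0,n1} ∩ {n0,n2} = {n0}; idom=n0
  n4: preds {n0,n3}: {n0} ∩ {n0,n3} = {n0}; idom=n0
  n5: preds {n2,n3,n6}: {n0,n2} ∩ {n0,n3} ∩ {n0,n5,n6} = {n0}; idom=n0
  n7: preds {n4,n6}: {n0,n4} ∩ {n0,n5,n6} = {n0}; idom=n0
  n8: preds {n5,n6,n7}: {n0,n5} ∩ {n0,n5,n6} ∩ {n0,n7} = {n0}; idom=n0

idom(n8) = n0

Answer: n0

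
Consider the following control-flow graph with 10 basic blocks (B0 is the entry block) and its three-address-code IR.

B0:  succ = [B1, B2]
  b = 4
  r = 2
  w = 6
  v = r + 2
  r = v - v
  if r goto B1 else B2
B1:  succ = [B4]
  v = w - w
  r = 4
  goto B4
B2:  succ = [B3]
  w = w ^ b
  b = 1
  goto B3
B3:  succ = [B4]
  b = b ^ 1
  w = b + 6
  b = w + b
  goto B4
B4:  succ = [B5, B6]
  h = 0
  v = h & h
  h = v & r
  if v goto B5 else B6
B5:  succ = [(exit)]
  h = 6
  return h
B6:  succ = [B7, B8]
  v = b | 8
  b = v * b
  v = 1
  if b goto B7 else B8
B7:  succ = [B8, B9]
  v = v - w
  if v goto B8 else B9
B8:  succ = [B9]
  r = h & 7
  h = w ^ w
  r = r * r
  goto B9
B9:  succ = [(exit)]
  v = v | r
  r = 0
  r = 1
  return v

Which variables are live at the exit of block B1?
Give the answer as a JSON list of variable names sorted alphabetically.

Per-block:
  B0 def {b,r,v,w} use ∅
  B1 def {r,v} use {w}
  B2 def {b,w} use {b,w}
  B3 def {b,w} use {b}
  B4 def {h,v} use {r}
  B5 def {h} use ∅
  B6 def {b,v} use {b}
  B7 def {v} use {v,w}
  B8 def {h,r} use {h,w}
  B9 def {r,v} use {r,v}

Liveness:
  B0 li=∅ lo={b,r,w}
  B1 li={b,w} lo={b,r,w}
  B2 li={b,r,w} lo={b,r}
  B3 li={b,r} lo={b,r,w}
  B4 li={b,r,w} lo={b,h,r,w}
  B5 li=∅ lo=∅
  B6 li={b,h,r,w} lo={h,r,v,w}
  B7 li={h,r,v,w} lo={h,r,v,w}
  B8 li={h,v,w} lo={r,v}
  B9 li={r,v} lo=∅

live-out(B1) = ["b", "r", "w"]

Answer: ["b", "r", "w"]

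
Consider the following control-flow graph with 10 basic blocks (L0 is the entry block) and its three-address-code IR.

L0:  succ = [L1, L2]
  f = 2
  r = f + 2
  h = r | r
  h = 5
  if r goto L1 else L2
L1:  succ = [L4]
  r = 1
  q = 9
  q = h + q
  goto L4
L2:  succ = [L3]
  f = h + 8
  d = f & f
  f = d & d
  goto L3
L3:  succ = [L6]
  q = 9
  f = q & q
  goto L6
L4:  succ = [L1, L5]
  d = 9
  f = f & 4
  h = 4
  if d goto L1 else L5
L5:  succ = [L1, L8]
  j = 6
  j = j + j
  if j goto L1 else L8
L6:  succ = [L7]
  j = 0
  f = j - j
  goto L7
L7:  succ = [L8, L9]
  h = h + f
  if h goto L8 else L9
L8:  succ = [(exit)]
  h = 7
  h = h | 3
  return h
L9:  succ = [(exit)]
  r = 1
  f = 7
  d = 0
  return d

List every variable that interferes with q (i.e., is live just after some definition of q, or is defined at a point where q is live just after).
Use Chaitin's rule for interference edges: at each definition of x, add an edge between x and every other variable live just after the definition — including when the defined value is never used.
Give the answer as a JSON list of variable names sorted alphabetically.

Per-block:
  L0 def {f,h,r} use ∅
  L1 def {q,r} use {h}
  L2 def {d,f} use {h}
  L3 def {f,q} use ∅
  L4 def {d,f,h} use {f}
  L5 def {j} use ∅
  L6 def {f,j} use ∅
  L7 def {h} use {f,h}
  L8 def {h} use ∅
  L9 def {d,f,r} use ∅

Live sets:
  live L0: ∅→{f,h}
  live L1: {f,h}→{f}
  live L2: {h}→{h}
  live L3: {h}→{h}
  live L4: {f}→{f,h}
  live L5: {f,h}→{f,h}
  live L6: {h}→{f,h}
  live L7: {f,h}→∅
  live L8: ∅→∅
  live L9: ∅→∅

Interference:
  d: {f,h}
  f: {d,h,j,q,r}
  h: {d,f,j,q,r}
  j: {f,h}
  q: {f,h}
  r: {f,h}

N(q) = ["f", "h"]

Answer: ["f", "h"]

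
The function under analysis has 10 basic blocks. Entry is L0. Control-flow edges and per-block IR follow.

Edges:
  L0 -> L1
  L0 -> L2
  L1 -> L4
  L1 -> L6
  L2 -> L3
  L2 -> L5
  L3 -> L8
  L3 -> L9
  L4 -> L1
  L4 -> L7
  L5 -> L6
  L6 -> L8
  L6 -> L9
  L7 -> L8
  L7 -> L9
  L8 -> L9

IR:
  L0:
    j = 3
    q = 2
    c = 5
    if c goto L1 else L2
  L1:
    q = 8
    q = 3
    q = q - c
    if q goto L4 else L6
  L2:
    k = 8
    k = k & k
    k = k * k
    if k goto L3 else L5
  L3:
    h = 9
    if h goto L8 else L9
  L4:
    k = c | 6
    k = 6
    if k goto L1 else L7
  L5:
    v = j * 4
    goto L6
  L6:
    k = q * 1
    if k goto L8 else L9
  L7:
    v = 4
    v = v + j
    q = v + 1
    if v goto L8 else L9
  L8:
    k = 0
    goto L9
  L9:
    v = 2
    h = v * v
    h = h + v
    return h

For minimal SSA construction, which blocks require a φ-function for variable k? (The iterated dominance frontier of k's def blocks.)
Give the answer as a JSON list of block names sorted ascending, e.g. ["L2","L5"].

Answer: ["L1", "L6", "L8", "L9"]

Working:
idom tree: L1←L0 L2←L0 L3←L2 L4←L1 L5←L2 L6←L0 L7←L4 L8←L0 L9←L0
Dom∩ at merges:
  L1: preds {L0,L4}: {L0} ∩ {L0,L1,L4} = {L0}; idom=L0
  L6: preds {L1,L5}: {L0,L1} ∩ {L0,L2,L5} = {L0}; idom=L0
  L8: preds {L3,L6,L7}: {L0,L2,L3} ∩ {L0,L6} ∩ {L0,L1,L4,L7} = {L0}; idom=L0
  L9: preds {L3,L6,L7,L8}: {L0,L2,L3} ∩ {L0,L6} ∩ {L0,L1,L4,L7} ∩ {L0,L8} = {L0}; idom=L0

DF derivation:
  L1←L0: walk · to L0
  L1←L4: walk L4→L1 to L0
  L6←L1: walk L1 to L0
  L6←L5: walk L5→L2 to L0
  L8←L3: walk L3→L2 to L0
  L8←L6: walk L6 to L0
  L8←L7: walk L7→L4→L1 to L0
  L9←L3: walk L3→L2 to L0
  L9←L6: walk L6 to L0
  L9←L7: walk L7→L4→L1 to L0
  L9←L8: walk L8 to L0
  L0 → ∅
  L1 → {L1,L6,L8,L9}
  L2 → {L6,L8,L9}
  L3 → {L8,L9}
  L4 → {L1,L8,L9}
  L5 → {L6}
  L6 → {L8,L9}
  L7 → {L8,L9}
  L8 → {L9}
  L9 → ∅

φ for k: defs {L2,L4,L6,L8}
  DF⁺ = {L1,L6,L8,L9}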